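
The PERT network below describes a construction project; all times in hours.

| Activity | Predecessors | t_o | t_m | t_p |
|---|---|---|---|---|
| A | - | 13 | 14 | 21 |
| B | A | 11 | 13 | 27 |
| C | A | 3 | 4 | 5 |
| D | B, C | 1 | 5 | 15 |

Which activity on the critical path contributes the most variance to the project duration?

te_A = (13 + 4·14 + 21)/6 = 90/6 = 15; σ²_A = ((21−13)/6)² = 1.778
te_B = (11 + 4·13 + 27)/6 = 90/6 = 15; σ²_B = ((27−11)/6)² = 7.111
te_C = (3 + 4·4 + 5)/6 = 24/6 = 4; σ²_C = ((5−3)/6)² = 0.111
te_D = (1 + 4·5 + 15)/6 = 36/6 = 6; σ²_D = ((15−1)/6)² = 5.444

Forward pass:
ES_A = 0; EF_A = 15
ES_B = 15; EF_B = 15+15 = 30
ES_C = 15; EF_C = 15+4 = 19
ES_D = max(EF_B=30, EF_C=19) = 30; EF_D = 30+6 = 36
Expected project duration μ = 36 hours. Critical path: A → B → D.

Variances on critical path: σ²_A=1.778, σ²_B=7.111, σ²_D=5.444.
Largest is σ²_B = 7.111.

B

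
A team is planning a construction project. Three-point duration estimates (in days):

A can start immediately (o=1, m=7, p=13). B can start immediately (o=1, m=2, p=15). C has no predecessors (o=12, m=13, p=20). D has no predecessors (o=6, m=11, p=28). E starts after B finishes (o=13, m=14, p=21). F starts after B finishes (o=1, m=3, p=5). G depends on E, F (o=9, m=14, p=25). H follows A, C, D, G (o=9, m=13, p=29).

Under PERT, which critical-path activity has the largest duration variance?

te_A = (1 + 4·7 + 13)/6 = 42/6 = 7; σ²_A = ((13−1)/6)² = 4.000
te_B = (1 + 4·2 + 15)/6 = 24/6 = 4; σ²_B = ((15−1)/6)² = 5.444
te_C = (12 + 4·13 + 20)/6 = 84/6 = 14; σ²_C = ((20−12)/6)² = 1.778
te_D = (6 + 4·11 + 28)/6 = 78/6 = 13; σ²_D = ((28−6)/6)² = 13.444
te_E = (13 + 4·14 + 21)/6 = 90/6 = 15; σ²_E = ((21−13)/6)² = 1.778
te_F = (1 + 4·3 + 5)/6 = 18/6 = 3; σ²_F = ((5−1)/6)² = 0.444
te_G = (9 + 4·14 + 25)/6 = 90/6 = 15; σ²_G = ((25−9)/6)² = 7.111
te_H = (9 + 4·13 + 29)/6 = 90/6 = 15; σ²_H = ((29−9)/6)² = 11.111

Forward pass:
ES_A = 0; EF_A = 7
ES_B = 0; EF_B = 4
ES_C = 0; EF_C = 14
ES_D = 0; EF_D = 13
ES_E = 4; EF_E = 4+15 = 19
ES_F = 4; EF_F = 4+3 = 7
ES_G = max(EF_E=19, EF_F=7) = 19; EF_G = 19+15 = 34
ES_H = max(EF_A=7, EF_C=14, EF_D=13, EF_G=34) = 34; EF_H = 34+15 = 49
Expected project duration μ = 49 days. Critical path: B → E → G → H.

Variances on critical path: σ²_B=5.444, σ²_E=1.778, σ²_G=7.111, σ²_H=11.111.
Largest is σ²_H = 11.111.

H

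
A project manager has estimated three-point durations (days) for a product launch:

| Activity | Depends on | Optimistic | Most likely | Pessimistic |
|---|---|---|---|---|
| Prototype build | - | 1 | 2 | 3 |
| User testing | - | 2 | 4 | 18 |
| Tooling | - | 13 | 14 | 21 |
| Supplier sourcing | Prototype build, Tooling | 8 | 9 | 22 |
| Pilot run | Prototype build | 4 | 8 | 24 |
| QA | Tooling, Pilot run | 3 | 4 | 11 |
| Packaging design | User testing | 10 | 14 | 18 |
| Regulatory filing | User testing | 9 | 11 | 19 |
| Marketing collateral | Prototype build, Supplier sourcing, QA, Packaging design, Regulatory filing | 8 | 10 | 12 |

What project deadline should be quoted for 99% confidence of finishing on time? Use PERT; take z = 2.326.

te_Prototype build = (1 + 4·2 + 3)/6 = 12/6 = 2; σ²_Prototype build = ((3−1)/6)² = 0.111
te_User testing = (2 + 4·4 + 18)/6 = 36/6 = 6; σ²_User testing = ((18−2)/6)² = 7.111
te_Tooling = (13 + 4·14 + 21)/6 = 90/6 = 15; σ²_Tooling = ((21−13)/6)² = 1.778
te_Supplier sourcing = (8 + 4·9 + 22)/6 = 66/6 = 11; σ²_Supplier sourcing = ((22−8)/6)² = 5.444
te_Pilot run = (4 + 4·8 + 24)/6 = 60/6 = 10; σ²_Pilot run = ((24−4)/6)² = 11.111
te_QA = (3 + 4·4 + 11)/6 = 30/6 = 5; σ²_QA = ((11−3)/6)² = 1.778
te_Packaging design = (10 + 4·14 + 18)/6 = 84/6 = 14; σ²_Packaging design = ((18−10)/6)² = 1.778
te_Regulatory filing = (9 + 4·11 + 19)/6 = 72/6 = 12; σ²_Regulatory filing = ((19−9)/6)² = 2.778
te_Marketing collateral = (8 + 4·10 + 12)/6 = 60/6 = 10; σ²_Marketing collateral = ((12−8)/6)² = 0.444

Forward pass:
ES_Prototype build = 0; EF_Prototype build = 2
ES_User testing = 0; EF_User testing = 6
ES_Tooling = 0; EF_Tooling = 15
ES_Supplier sourcing = max(EF_Prototype build=2, EF_Tooling=15) = 15; EF_Supplier sourcing = 15+11 = 26
ES_Pilot run = 2; EF_Pilot run = 2+10 = 12
ES_QA = max(EF_Tooling=15, EF_Pilot run=12) = 15; EF_QA = 15+5 = 20
ES_Packaging design = 6; EF_Packaging design = 6+14 = 20
ES_Regulatory filing = 6; EF_Regulatory filing = 6+12 = 18
ES_Marketing collateral = max(EF_Prototype build=2, EF_Supplier sourcing=26, EF_QA=20, EF_Packaging design=20, EF_Regulatory filing=18) = 26; EF_Marketing collateral = 26+10 = 36
Expected project duration μ = 36 days. Critical path: Tooling → Supplier sourcing → Marketing collateral.

Variance along critical path = 1.778 + 5.444 + 0.444 = 7.667; σ = 2.769 days.
D = μ + z·σ = 36 + 2.326·2.769 = 42.4 days

42.4 days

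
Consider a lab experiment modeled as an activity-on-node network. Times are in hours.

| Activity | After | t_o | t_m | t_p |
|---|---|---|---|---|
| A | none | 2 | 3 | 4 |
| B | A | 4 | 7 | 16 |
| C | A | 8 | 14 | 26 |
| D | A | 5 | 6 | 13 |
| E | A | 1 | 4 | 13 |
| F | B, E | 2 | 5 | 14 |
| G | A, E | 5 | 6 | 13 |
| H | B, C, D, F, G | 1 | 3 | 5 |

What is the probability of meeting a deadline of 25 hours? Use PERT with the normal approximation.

0.902

te_A = (2 + 4·3 + 4)/6 = 18/6 = 3; σ²_A = ((4−2)/6)² = 0.111
te_B = (4 + 4·7 + 16)/6 = 48/6 = 8; σ²_B = ((16−4)/6)² = 4.000
te_C = (8 + 4·14 + 26)/6 = 90/6 = 15; σ²_C = ((26−8)/6)² = 9.000
te_D = (5 + 4·6 + 13)/6 = 42/6 = 7; σ²_D = ((13−5)/6)² = 1.778
te_E = (1 + 4·4 + 13)/6 = 30/6 = 5; σ²_E = ((13−1)/6)² = 4.000
te_F = (2 + 4·5 + 14)/6 = 36/6 = 6; σ²_F = ((14−2)/6)² = 4.000
te_G = (5 + 4·6 + 13)/6 = 42/6 = 7; σ²_G = ((13−5)/6)² = 1.778
te_H = (1 + 4·3 + 5)/6 = 18/6 = 3; σ²_H = ((5−1)/6)² = 0.444

Forward pass:
ES_A = 0; EF_A = 3
ES_B = 3; EF_B = 3+8 = 11
ES_C = 3; EF_C = 3+15 = 18
ES_D = 3; EF_D = 3+7 = 10
ES_E = 3; EF_E = 3+5 = 8
ES_F = max(EF_B=11, EF_E=8) = 11; EF_F = 11+6 = 17
ES_G = max(EF_A=3, EF_E=8) = 8; EF_G = 8+7 = 15
ES_H = max(EF_B=11, EF_C=18, EF_D=10, EF_F=17, EF_G=15) = 18; EF_H = 18+3 = 21
Expected project duration μ = 21 hours. Critical path: A → C → H.

Variance along critical path = 0.111 + 9.000 + 0.444 = 9.556; σ = √9.556 = 3.091 hours.
Z = (25 − 21) / 3.091 = 1.294
P(T ≤ 25) = Φ(1.294) ≈ 0.902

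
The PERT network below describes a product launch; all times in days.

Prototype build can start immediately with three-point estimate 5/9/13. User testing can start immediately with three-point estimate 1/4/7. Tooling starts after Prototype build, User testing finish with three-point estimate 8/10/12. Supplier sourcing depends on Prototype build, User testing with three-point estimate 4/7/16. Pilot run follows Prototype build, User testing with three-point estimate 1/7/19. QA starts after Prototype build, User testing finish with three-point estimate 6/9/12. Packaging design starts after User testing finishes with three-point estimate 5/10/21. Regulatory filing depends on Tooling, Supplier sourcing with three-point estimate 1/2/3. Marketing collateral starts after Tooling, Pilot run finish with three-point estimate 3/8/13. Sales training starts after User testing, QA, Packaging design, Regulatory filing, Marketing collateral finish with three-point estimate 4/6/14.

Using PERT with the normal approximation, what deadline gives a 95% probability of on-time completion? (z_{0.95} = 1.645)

te_Prototype build = (5 + 4·9 + 13)/6 = 54/6 = 9; σ²_Prototype build = ((13−5)/6)² = 1.778
te_User testing = (1 + 4·4 + 7)/6 = 24/6 = 4; σ²_User testing = ((7−1)/6)² = 1.000
te_Tooling = (8 + 4·10 + 12)/6 = 60/6 = 10; σ²_Tooling = ((12−8)/6)² = 0.444
te_Supplier sourcing = (4 + 4·7 + 16)/6 = 48/6 = 8; σ²_Supplier sourcing = ((16−4)/6)² = 4.000
te_Pilot run = (1 + 4·7 + 19)/6 = 48/6 = 8; σ²_Pilot run = ((19−1)/6)² = 9.000
te_QA = (6 + 4·9 + 12)/6 = 54/6 = 9; σ²_QA = ((12−6)/6)² = 1.000
te_Packaging design = (5 + 4·10 + 21)/6 = 66/6 = 11; σ²_Packaging design = ((21−5)/6)² = 7.111
te_Regulatory filing = (1 + 4·2 + 3)/6 = 12/6 = 2; σ²_Regulatory filing = ((3−1)/6)² = 0.111
te_Marketing collateral = (3 + 4·8 + 13)/6 = 48/6 = 8; σ²_Marketing collateral = ((13−3)/6)² = 2.778
te_Sales training = (4 + 4·6 + 14)/6 = 42/6 = 7; σ²_Sales training = ((14−4)/6)² = 2.778

Forward pass:
ES_Prototype build = 0; EF_Prototype build = 9
ES_User testing = 0; EF_User testing = 4
ES_Tooling = max(EF_Prototype build=9, EF_User testing=4) = 9; EF_Tooling = 9+10 = 19
ES_Supplier sourcing = max(EF_Prototype build=9, EF_User testing=4) = 9; EF_Supplier sourcing = 9+8 = 17
ES_Pilot run = max(EF_Prototype build=9, EF_User testing=4) = 9; EF_Pilot run = 9+8 = 17
ES_QA = max(EF_Prototype build=9, EF_User testing=4) = 9; EF_QA = 9+9 = 18
ES_Packaging design = 4; EF_Packaging design = 4+11 = 15
ES_Regulatory filing = max(EF_Tooling=19, EF_Supplier sourcing=17) = 19; EF_Regulatory filing = 19+2 = 21
ES_Marketing collateral = max(EF_Tooling=19, EF_Pilot run=17) = 19; EF_Marketing collateral = 19+8 = 27
ES_Sales training = max(EF_User testing=4, EF_QA=18, EF_Packaging design=15, EF_Regulatory filing=21, EF_Marketing collateral=27) = 27; EF_Sales training = 27+7 = 34
Expected project duration μ = 34 days. Critical path: Prototype build → Tooling → Marketing collateral → Sales training.

Variance along critical path = 1.778 + 0.444 + 2.778 + 2.778 = 7.778; σ = 2.789 days.
D = μ + z·σ = 34 + 1.645·2.789 = 38.6 days

38.6 days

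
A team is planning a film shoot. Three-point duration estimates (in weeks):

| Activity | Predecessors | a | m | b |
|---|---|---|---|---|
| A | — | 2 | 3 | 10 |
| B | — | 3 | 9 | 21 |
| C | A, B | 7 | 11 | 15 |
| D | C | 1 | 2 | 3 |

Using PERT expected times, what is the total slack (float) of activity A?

6 weeks

te_A = (2 + 4·3 + 10)/6 = 24/6 = 4
te_B = (3 + 4·9 + 21)/6 = 60/6 = 10
te_C = (7 + 4·11 + 15)/6 = 66/6 = 11
te_D = (1 + 4·2 + 3)/6 = 12/6 = 2

Forward pass:
ES_A = 0; EF_A = 4
ES_B = 0; EF_B = 10
ES_C = max(EF_A=4, EF_B=10) = 10; EF_C = 10+11 = 21
ES_D = 21; EF_D = 21+2 = 23
Expected project duration μ = 23 weeks. Critical path: B → C → D.

Backward pass:
LF_D = 23; LS_D = 23−2 = 21
LF_C = LS_D = 21; LS_C = 21−11 = 10
LF_B = LS_C = 10; LS_B = 10−10 = 0
LF_A = LS_C = 10; LS_A = 10−4 = 6
Slack_A = LS_A − ES_A = 6 − 0 = 6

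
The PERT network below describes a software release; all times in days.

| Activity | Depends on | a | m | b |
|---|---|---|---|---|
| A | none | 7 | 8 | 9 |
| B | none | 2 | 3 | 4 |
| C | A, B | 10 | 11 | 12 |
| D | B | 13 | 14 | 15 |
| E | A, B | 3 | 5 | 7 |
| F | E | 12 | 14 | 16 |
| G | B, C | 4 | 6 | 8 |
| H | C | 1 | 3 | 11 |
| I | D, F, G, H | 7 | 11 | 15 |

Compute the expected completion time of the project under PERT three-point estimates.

38 days

te_A = (7 + 4·8 + 9)/6 = 48/6 = 8
te_B = (2 + 4·3 + 4)/6 = 18/6 = 3
te_C = (10 + 4·11 + 12)/6 = 66/6 = 11
te_D = (13 + 4·14 + 15)/6 = 84/6 = 14
te_E = (3 + 4·5 + 7)/6 = 30/6 = 5
te_F = (12 + 4·14 + 16)/6 = 84/6 = 14
te_G = (4 + 4·6 + 8)/6 = 36/6 = 6
te_H = (1 + 4·3 + 11)/6 = 24/6 = 4
te_I = (7 + 4·11 + 15)/6 = 66/6 = 11

Forward pass:
ES_A = 0; EF_A = 8
ES_B = 0; EF_B = 3
ES_C = max(EF_A=8, EF_B=3) = 8; EF_C = 8+11 = 19
ES_D = 3; EF_D = 3+14 = 17
ES_E = max(EF_A=8, EF_B=3) = 8; EF_E = 8+5 = 13
ES_F = 13; EF_F = 13+14 = 27
ES_G = max(EF_B=3, EF_C=19) = 19; EF_G = 19+6 = 25
ES_H = 19; EF_H = 19+4 = 23
ES_I = max(EF_D=17, EF_F=27, EF_G=25, EF_H=23) = 27; EF_I = 27+11 = 38
Expected project duration μ = 38 days. Critical path: A → E → F → I.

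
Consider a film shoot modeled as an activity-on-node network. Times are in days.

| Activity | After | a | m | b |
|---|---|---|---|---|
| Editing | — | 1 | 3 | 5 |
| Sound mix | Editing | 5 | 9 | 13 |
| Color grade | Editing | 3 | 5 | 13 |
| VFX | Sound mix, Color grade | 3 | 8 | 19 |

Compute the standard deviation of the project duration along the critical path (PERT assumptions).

3.06 days

te_Editing = (1 + 4·3 + 5)/6 = 18/6 = 3; σ²_Editing = ((5−1)/6)² = 0.444
te_Sound mix = (5 + 4·9 + 13)/6 = 54/6 = 9; σ²_Sound mix = ((13−5)/6)² = 1.778
te_Color grade = (3 + 4·5 + 13)/6 = 36/6 = 6; σ²_Color grade = ((13−3)/6)² = 2.778
te_VFX = (3 + 4·8 + 19)/6 = 54/6 = 9; σ²_VFX = ((19−3)/6)² = 7.111

Forward pass:
ES_Editing = 0; EF_Editing = 3
ES_Sound mix = 3; EF_Sound mix = 3+9 = 12
ES_Color grade = 3; EF_Color grade = 3+6 = 9
ES_VFX = max(EF_Sound mix=12, EF_Color grade=9) = 12; EF_VFX = 12+9 = 21
Expected project duration μ = 21 days. Critical path: Editing → Sound mix → VFX.

Variance along critical path = 0.444 + 1.778 + 7.111 = 9.333
σ = √9.333 = 3.055 days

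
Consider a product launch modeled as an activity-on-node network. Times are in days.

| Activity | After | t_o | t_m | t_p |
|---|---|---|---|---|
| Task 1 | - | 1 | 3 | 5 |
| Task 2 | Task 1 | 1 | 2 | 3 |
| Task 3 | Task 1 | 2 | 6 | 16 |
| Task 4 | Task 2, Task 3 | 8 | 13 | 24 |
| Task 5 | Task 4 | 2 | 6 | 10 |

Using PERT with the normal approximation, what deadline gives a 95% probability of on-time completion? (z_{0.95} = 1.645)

36.3 days

te_Task 1 = (1 + 4·3 + 5)/6 = 18/6 = 3; σ²_Task 1 = ((5−1)/6)² = 0.444
te_Task 2 = (1 + 4·2 + 3)/6 = 12/6 = 2; σ²_Task 2 = ((3−1)/6)² = 0.111
te_Task 3 = (2 + 4·6 + 16)/6 = 42/6 = 7; σ²_Task 3 = ((16−2)/6)² = 5.444
te_Task 4 = (8 + 4·13 + 24)/6 = 84/6 = 14; σ²_Task 4 = ((24−8)/6)² = 7.111
te_Task 5 = (2 + 4·6 + 10)/6 = 36/6 = 6; σ²_Task 5 = ((10−2)/6)² = 1.778

Forward pass:
ES_Task 1 = 0; EF_Task 1 = 3
ES_Task 2 = 3; EF_Task 2 = 3+2 = 5
ES_Task 3 = 3; EF_Task 3 = 3+7 = 10
ES_Task 4 = max(EF_Task 2=5, EF_Task 3=10) = 10; EF_Task 4 = 10+14 = 24
ES_Task 5 = 24; EF_Task 5 = 24+6 = 30
Expected project duration μ = 30 days. Critical path: Task 1 → Task 3 → Task 4 → Task 5.

Variance along critical path = 0.444 + 5.444 + 7.111 + 1.778 = 14.778; σ = 3.844 days.
D = μ + z·σ = 30 + 1.645·3.844 = 36.3 days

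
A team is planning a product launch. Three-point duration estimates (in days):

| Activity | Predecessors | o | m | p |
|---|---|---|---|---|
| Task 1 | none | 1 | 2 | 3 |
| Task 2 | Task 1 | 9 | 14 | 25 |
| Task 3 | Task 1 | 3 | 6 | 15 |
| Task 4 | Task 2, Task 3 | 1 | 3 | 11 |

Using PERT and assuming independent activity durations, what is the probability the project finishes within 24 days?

0.829

te_Task 1 = (1 + 4·2 + 3)/6 = 12/6 = 2; σ²_Task 1 = ((3−1)/6)² = 0.111
te_Task 2 = (9 + 4·14 + 25)/6 = 90/6 = 15; σ²_Task 2 = ((25−9)/6)² = 7.111
te_Task 3 = (3 + 4·6 + 15)/6 = 42/6 = 7; σ²_Task 3 = ((15−3)/6)² = 4.000
te_Task 4 = (1 + 4·3 + 11)/6 = 24/6 = 4; σ²_Task 4 = ((11−1)/6)² = 2.778

Forward pass:
ES_Task 1 = 0; EF_Task 1 = 2
ES_Task 2 = 2; EF_Task 2 = 2+15 = 17
ES_Task 3 = 2; EF_Task 3 = 2+7 = 9
ES_Task 4 = max(EF_Task 2=17, EF_Task 3=9) = 17; EF_Task 4 = 17+4 = 21
Expected project duration μ = 21 days. Critical path: Task 1 → Task 2 → Task 4.

Variance along critical path = 0.111 + 7.111 + 2.778 = 10.000; σ = √10.000 = 3.162 days.
Z = (24 − 21) / 3.162 = 0.949
P(T ≤ 24) = Φ(0.949) ≈ 0.829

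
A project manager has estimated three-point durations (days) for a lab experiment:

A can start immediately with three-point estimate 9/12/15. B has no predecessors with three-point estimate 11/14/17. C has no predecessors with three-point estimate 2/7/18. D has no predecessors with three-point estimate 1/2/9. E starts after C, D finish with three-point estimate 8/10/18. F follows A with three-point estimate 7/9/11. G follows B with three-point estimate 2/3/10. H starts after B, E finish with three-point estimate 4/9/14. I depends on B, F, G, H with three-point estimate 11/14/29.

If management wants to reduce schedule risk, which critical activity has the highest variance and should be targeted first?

te_A = (9 + 4·12 + 15)/6 = 72/6 = 12; σ²_A = ((15−9)/6)² = 1.000
te_B = (11 + 4·14 + 17)/6 = 84/6 = 14; σ²_B = ((17−11)/6)² = 1.000
te_C = (2 + 4·7 + 18)/6 = 48/6 = 8; σ²_C = ((18−2)/6)² = 7.111
te_D = (1 + 4·2 + 9)/6 = 18/6 = 3; σ²_D = ((9−1)/6)² = 1.778
te_E = (8 + 4·10 + 18)/6 = 66/6 = 11; σ²_E = ((18−8)/6)² = 2.778
te_F = (7 + 4·9 + 11)/6 = 54/6 = 9; σ²_F = ((11−7)/6)² = 0.444
te_G = (2 + 4·3 + 10)/6 = 24/6 = 4; σ²_G = ((10−2)/6)² = 1.778
te_H = (4 + 4·9 + 14)/6 = 54/6 = 9; σ²_H = ((14−4)/6)² = 2.778
te_I = (11 + 4·14 + 29)/6 = 96/6 = 16; σ²_I = ((29−11)/6)² = 9.000

Forward pass:
ES_A = 0; EF_A = 12
ES_B = 0; EF_B = 14
ES_C = 0; EF_C = 8
ES_D = 0; EF_D = 3
ES_E = max(EF_C=8, EF_D=3) = 8; EF_E = 8+11 = 19
ES_F = 12; EF_F = 12+9 = 21
ES_G = 14; EF_G = 14+4 = 18
ES_H = max(EF_B=14, EF_E=19) = 19; EF_H = 19+9 = 28
ES_I = max(EF_B=14, EF_F=21, EF_G=18, EF_H=28) = 28; EF_I = 28+16 = 44
Expected project duration μ = 44 days. Critical path: C → E → H → I.

Variances on critical path: σ²_C=7.111, σ²_E=2.778, σ²_H=2.778, σ²_I=9.000.
Largest is σ²_I = 9.000.

I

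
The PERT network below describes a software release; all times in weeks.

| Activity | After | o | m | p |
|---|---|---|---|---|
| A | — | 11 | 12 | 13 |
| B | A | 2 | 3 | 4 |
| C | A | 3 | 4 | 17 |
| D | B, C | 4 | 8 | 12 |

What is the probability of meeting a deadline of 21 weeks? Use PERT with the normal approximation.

te_A = (11 + 4·12 + 13)/6 = 72/6 = 12; σ²_A = ((13−11)/6)² = 0.111
te_B = (2 + 4·3 + 4)/6 = 18/6 = 3; σ²_B = ((4−2)/6)² = 0.111
te_C = (3 + 4·4 + 17)/6 = 36/6 = 6; σ²_C = ((17−3)/6)² = 5.444
te_D = (4 + 4·8 + 12)/6 = 48/6 = 8; σ²_D = ((12−4)/6)² = 1.778

Forward pass:
ES_A = 0; EF_A = 12
ES_B = 12; EF_B = 12+3 = 15
ES_C = 12; EF_C = 12+6 = 18
ES_D = max(EF_B=15, EF_C=18) = 18; EF_D = 18+8 = 26
Expected project duration μ = 26 weeks. Critical path: A → C → D.

Variance along critical path = 0.111 + 5.444 + 1.778 = 7.333; σ = √7.333 = 2.708 weeks.
Z = (21 − 26) / 2.708 = -1.846
P(T ≤ 21) = Φ(-1.846) ≈ 0.032

0.032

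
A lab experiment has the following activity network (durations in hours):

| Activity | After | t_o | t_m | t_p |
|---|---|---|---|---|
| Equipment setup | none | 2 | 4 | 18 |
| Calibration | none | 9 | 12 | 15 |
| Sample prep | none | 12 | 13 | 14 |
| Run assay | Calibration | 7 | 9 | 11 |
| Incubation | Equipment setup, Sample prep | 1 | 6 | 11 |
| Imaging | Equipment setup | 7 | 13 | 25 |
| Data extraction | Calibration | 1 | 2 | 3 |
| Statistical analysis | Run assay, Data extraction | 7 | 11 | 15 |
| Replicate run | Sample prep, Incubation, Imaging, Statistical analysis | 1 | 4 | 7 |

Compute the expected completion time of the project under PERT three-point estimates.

te_Equipment setup = (2 + 4·4 + 18)/6 = 36/6 = 6
te_Calibration = (9 + 4·12 + 15)/6 = 72/6 = 12
te_Sample prep = (12 + 4·13 + 14)/6 = 78/6 = 13
te_Run assay = (7 + 4·9 + 11)/6 = 54/6 = 9
te_Incubation = (1 + 4·6 + 11)/6 = 36/6 = 6
te_Imaging = (7 + 4·13 + 25)/6 = 84/6 = 14
te_Data extraction = (1 + 4·2 + 3)/6 = 12/6 = 2
te_Statistical analysis = (7 + 4·11 + 15)/6 = 66/6 = 11
te_Replicate run = (1 + 4·4 + 7)/6 = 24/6 = 4

Forward pass:
ES_Equipment setup = 0; EF_Equipment setup = 6
ES_Calibration = 0; EF_Calibration = 12
ES_Sample prep = 0; EF_Sample prep = 13
ES_Run assay = 12; EF_Run assay = 12+9 = 21
ES_Incubation = max(EF_Equipment setup=6, EF_Sample prep=13) = 13; EF_Incubation = 13+6 = 19
ES_Imaging = 6; EF_Imaging = 6+14 = 20
ES_Data extraction = 12; EF_Data extraction = 12+2 = 14
ES_Statistical analysis = max(EF_Run assay=21, EF_Data extraction=14) = 21; EF_Statistical analysis = 21+11 = 32
ES_Replicate run = max(EF_Sample prep=13, EF_Incubation=19, EF_Imaging=20, EF_Statistical analysis=32) = 32; EF_Replicate run = 32+4 = 36
Expected project duration μ = 36 hours. Critical path: Calibration → Run assay → Statistical analysis → Replicate run.

36 hours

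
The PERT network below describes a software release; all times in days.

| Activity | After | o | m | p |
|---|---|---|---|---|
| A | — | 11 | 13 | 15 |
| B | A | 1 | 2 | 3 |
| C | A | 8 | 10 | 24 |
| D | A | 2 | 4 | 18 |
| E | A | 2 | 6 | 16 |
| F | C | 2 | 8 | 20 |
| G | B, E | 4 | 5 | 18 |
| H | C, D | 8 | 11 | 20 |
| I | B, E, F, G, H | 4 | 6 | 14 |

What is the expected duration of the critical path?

te_A = (11 + 4·13 + 15)/6 = 78/6 = 13
te_B = (1 + 4·2 + 3)/6 = 12/6 = 2
te_C = (8 + 4·10 + 24)/6 = 72/6 = 12
te_D = (2 + 4·4 + 18)/6 = 36/6 = 6
te_E = (2 + 4·6 + 16)/6 = 42/6 = 7
te_F = (2 + 4·8 + 20)/6 = 54/6 = 9
te_G = (4 + 4·5 + 18)/6 = 42/6 = 7
te_H = (8 + 4·11 + 20)/6 = 72/6 = 12
te_I = (4 + 4·6 + 14)/6 = 42/6 = 7

Forward pass:
ES_A = 0; EF_A = 13
ES_B = 13; EF_B = 13+2 = 15
ES_C = 13; EF_C = 13+12 = 25
ES_D = 13; EF_D = 13+6 = 19
ES_E = 13; EF_E = 13+7 = 20
ES_F = 25; EF_F = 25+9 = 34
ES_G = max(EF_B=15, EF_E=20) = 20; EF_G = 20+7 = 27
ES_H = max(EF_C=25, EF_D=19) = 25; EF_H = 25+12 = 37
ES_I = max(EF_B=15, EF_E=20, EF_F=34, EF_G=27, EF_H=37) = 37; EF_I = 37+7 = 44
Expected project duration μ = 44 days. Critical path: A → C → H → I.

44 days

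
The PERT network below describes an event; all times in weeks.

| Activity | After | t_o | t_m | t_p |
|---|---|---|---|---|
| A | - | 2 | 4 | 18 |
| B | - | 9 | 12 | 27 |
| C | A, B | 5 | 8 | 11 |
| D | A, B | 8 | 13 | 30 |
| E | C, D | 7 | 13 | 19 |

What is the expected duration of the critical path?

42 weeks

te_A = (2 + 4·4 + 18)/6 = 36/6 = 6
te_B = (9 + 4·12 + 27)/6 = 84/6 = 14
te_C = (5 + 4·8 + 11)/6 = 48/6 = 8
te_D = (8 + 4·13 + 30)/6 = 90/6 = 15
te_E = (7 + 4·13 + 19)/6 = 78/6 = 13

Forward pass:
ES_A = 0; EF_A = 6
ES_B = 0; EF_B = 14
ES_C = max(EF_A=6, EF_B=14) = 14; EF_C = 14+8 = 22
ES_D = max(EF_A=6, EF_B=14) = 14; EF_D = 14+15 = 29
ES_E = max(EF_C=22, EF_D=29) = 29; EF_E = 29+13 = 42
Expected project duration μ = 42 weeks. Critical path: B → D → E.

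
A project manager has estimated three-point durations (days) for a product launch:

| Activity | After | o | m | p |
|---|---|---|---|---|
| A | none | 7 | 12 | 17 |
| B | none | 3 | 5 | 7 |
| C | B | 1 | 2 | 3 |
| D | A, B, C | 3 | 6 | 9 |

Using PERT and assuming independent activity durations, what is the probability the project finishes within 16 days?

0.152

te_A = (7 + 4·12 + 17)/6 = 72/6 = 12; σ²_A = ((17−7)/6)² = 2.778
te_B = (3 + 4·5 + 7)/6 = 30/6 = 5; σ²_B = ((7−3)/6)² = 0.444
te_C = (1 + 4·2 + 3)/6 = 12/6 = 2; σ²_C = ((3−1)/6)² = 0.111
te_D = (3 + 4·6 + 9)/6 = 36/6 = 6; σ²_D = ((9−3)/6)² = 1.000

Forward pass:
ES_A = 0; EF_A = 12
ES_B = 0; EF_B = 5
ES_C = 5; EF_C = 5+2 = 7
ES_D = max(EF_A=12, EF_B=5, EF_C=7) = 12; EF_D = 12+6 = 18
Expected project duration μ = 18 days. Critical path: A → D.

Variance along critical path = 2.778 + 1.000 = 3.778; σ = √3.778 = 1.944 days.
Z = (16 − 18) / 1.944 = -1.029
P(T ≤ 16) = Φ(-1.029) ≈ 0.152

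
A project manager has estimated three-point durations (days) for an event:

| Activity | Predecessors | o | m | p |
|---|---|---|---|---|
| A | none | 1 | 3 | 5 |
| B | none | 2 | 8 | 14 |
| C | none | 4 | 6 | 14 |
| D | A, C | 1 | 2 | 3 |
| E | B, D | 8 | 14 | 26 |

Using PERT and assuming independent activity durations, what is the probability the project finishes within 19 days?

0.074

te_A = (1 + 4·3 + 5)/6 = 18/6 = 3; σ²_A = ((5−1)/6)² = 0.444
te_B = (2 + 4·8 + 14)/6 = 48/6 = 8; σ²_B = ((14−2)/6)² = 4.000
te_C = (4 + 4·6 + 14)/6 = 42/6 = 7; σ²_C = ((14−4)/6)² = 2.778
te_D = (1 + 4·2 + 3)/6 = 12/6 = 2; σ²_D = ((3−1)/6)² = 0.111
te_E = (8 + 4·14 + 26)/6 = 90/6 = 15; σ²_E = ((26−8)/6)² = 9.000

Forward pass:
ES_A = 0; EF_A = 3
ES_B = 0; EF_B = 8
ES_C = 0; EF_C = 7
ES_D = max(EF_A=3, EF_C=7) = 7; EF_D = 7+2 = 9
ES_E = max(EF_B=8, EF_D=9) = 9; EF_E = 9+15 = 24
Expected project duration μ = 24 days. Critical path: C → D → E.

Variance along critical path = 2.778 + 0.111 + 9.000 = 11.889; σ = √11.889 = 3.448 days.
Z = (19 − 24) / 3.448 = -1.450
P(T ≤ 19) = Φ(-1.450) ≈ 0.074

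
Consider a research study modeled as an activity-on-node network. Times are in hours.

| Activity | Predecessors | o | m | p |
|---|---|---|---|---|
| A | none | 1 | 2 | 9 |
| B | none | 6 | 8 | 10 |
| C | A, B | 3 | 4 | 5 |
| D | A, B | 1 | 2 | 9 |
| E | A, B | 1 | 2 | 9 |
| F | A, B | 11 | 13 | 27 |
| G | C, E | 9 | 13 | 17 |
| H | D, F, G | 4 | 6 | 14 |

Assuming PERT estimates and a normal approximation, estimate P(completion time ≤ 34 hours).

0.812

te_A = (1 + 4·2 + 9)/6 = 18/6 = 3; σ²_A = ((9−1)/6)² = 1.778
te_B = (6 + 4·8 + 10)/6 = 48/6 = 8; σ²_B = ((10−6)/6)² = 0.444
te_C = (3 + 4·4 + 5)/6 = 24/6 = 4; σ²_C = ((5−3)/6)² = 0.111
te_D = (1 + 4·2 + 9)/6 = 18/6 = 3; σ²_D = ((9−1)/6)² = 1.778
te_E = (1 + 4·2 + 9)/6 = 18/6 = 3; σ²_E = ((9−1)/6)² = 1.778
te_F = (11 + 4·13 + 27)/6 = 90/6 = 15; σ²_F = ((27−11)/6)² = 7.111
te_G = (9 + 4·13 + 17)/6 = 78/6 = 13; σ²_G = ((17−9)/6)² = 1.778
te_H = (4 + 4·6 + 14)/6 = 42/6 = 7; σ²_H = ((14−4)/6)² = 2.778

Forward pass:
ES_A = 0; EF_A = 3
ES_B = 0; EF_B = 8
ES_C = max(EF_A=3, EF_B=8) = 8; EF_C = 8+4 = 12
ES_D = max(EF_A=3, EF_B=8) = 8; EF_D = 8+3 = 11
ES_E = max(EF_A=3, EF_B=8) = 8; EF_E = 8+3 = 11
ES_F = max(EF_A=3, EF_B=8) = 8; EF_F = 8+15 = 23
ES_G = max(EF_C=12, EF_E=11) = 12; EF_G = 12+13 = 25
ES_H = max(EF_D=11, EF_F=23, EF_G=25) = 25; EF_H = 25+7 = 32
Expected project duration μ = 32 hours. Critical path: B → C → G → H.

Variance along critical path = 0.444 + 0.111 + 1.778 + 2.778 = 5.111; σ = √5.111 = 2.261 hours.
Z = (34 − 32) / 2.261 = 0.885
P(T ≤ 34) = Φ(0.885) ≈ 0.812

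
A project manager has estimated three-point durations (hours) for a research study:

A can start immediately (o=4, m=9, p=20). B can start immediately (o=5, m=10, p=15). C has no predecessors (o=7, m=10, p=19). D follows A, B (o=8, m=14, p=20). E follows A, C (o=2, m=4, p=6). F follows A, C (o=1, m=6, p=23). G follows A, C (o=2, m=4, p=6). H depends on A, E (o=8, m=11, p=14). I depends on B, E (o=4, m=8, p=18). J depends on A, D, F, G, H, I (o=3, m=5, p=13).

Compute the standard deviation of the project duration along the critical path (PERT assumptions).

te_A = (4 + 4·9 + 20)/6 = 60/6 = 10; σ²_A = ((20−4)/6)² = 7.111
te_B = (5 + 4·10 + 15)/6 = 60/6 = 10; σ²_B = ((15−5)/6)² = 2.778
te_C = (7 + 4·10 + 19)/6 = 66/6 = 11; σ²_C = ((19−7)/6)² = 4.000
te_D = (8 + 4·14 + 20)/6 = 84/6 = 14; σ²_D = ((20−8)/6)² = 4.000
te_E = (2 + 4·4 + 6)/6 = 24/6 = 4; σ²_E = ((6−2)/6)² = 0.444
te_F = (1 + 4·6 + 23)/6 = 48/6 = 8; σ²_F = ((23−1)/6)² = 13.444
te_G = (2 + 4·4 + 6)/6 = 24/6 = 4; σ²_G = ((6−2)/6)² = 0.444
te_H = (8 + 4·11 + 14)/6 = 66/6 = 11; σ²_H = ((14−8)/6)² = 1.000
te_I = (4 + 4·8 + 18)/6 = 54/6 = 9; σ²_I = ((18−4)/6)² = 5.444
te_J = (3 + 4·5 + 13)/6 = 36/6 = 6; σ²_J = ((13−3)/6)² = 2.778

Forward pass:
ES_A = 0; EF_A = 10
ES_B = 0; EF_B = 10
ES_C = 0; EF_C = 11
ES_D = max(EF_A=10, EF_B=10) = 10; EF_D = 10+14 = 24
ES_E = max(EF_A=10, EF_C=11) = 11; EF_E = 11+4 = 15
ES_F = max(EF_A=10, EF_C=11) = 11; EF_F = 11+8 = 19
ES_G = max(EF_A=10, EF_C=11) = 11; EF_G = 11+4 = 15
ES_H = max(EF_A=10, EF_E=15) = 15; EF_H = 15+11 = 26
ES_I = max(EF_B=10, EF_E=15) = 15; EF_I = 15+9 = 24
ES_J = max(EF_A=10, EF_D=24, EF_F=19, EF_G=15, EF_H=26, EF_I=24) = 26; EF_J = 26+6 = 32
Expected project duration μ = 32 hours. Critical path: C → E → H → J.

Variance along critical path = 4.000 + 0.444 + 1.000 + 2.778 = 8.222
σ = √8.222 = 2.867 hours

2.87 hours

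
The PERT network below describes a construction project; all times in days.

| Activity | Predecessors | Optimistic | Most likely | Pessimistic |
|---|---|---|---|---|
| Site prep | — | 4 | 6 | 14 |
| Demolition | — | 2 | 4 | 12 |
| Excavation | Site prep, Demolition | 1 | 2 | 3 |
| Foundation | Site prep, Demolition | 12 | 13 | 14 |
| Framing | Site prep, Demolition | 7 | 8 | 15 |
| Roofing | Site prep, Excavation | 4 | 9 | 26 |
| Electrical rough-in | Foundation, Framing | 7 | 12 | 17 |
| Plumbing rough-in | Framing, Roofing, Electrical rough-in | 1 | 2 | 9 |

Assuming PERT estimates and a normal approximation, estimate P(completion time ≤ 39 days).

te_Site prep = (4 + 4·6 + 14)/6 = 42/6 = 7; σ²_Site prep = ((14−4)/6)² = 2.778
te_Demolition = (2 + 4·4 + 12)/6 = 30/6 = 5; σ²_Demolition = ((12−2)/6)² = 2.778
te_Excavation = (1 + 4·2 + 3)/6 = 12/6 = 2; σ²_Excavation = ((3−1)/6)² = 0.111
te_Foundation = (12 + 4·13 + 14)/6 = 78/6 = 13; σ²_Foundation = ((14−12)/6)² = 0.111
te_Framing = (7 + 4·8 + 15)/6 = 54/6 = 9; σ²_Framing = ((15−7)/6)² = 1.778
te_Roofing = (4 + 4·9 + 26)/6 = 66/6 = 11; σ²_Roofing = ((26−4)/6)² = 13.444
te_Electrical rough-in = (7 + 4·12 + 17)/6 = 72/6 = 12; σ²_Electrical rough-in = ((17−7)/6)² = 2.778
te_Plumbing rough-in = (1 + 4·2 + 9)/6 = 18/6 = 3; σ²_Plumbing rough-in = ((9−1)/6)² = 1.778

Forward pass:
ES_Site prep = 0; EF_Site prep = 7
ES_Demolition = 0; EF_Demolition = 5
ES_Excavation = max(EF_Site prep=7, EF_Demolition=5) = 7; EF_Excavation = 7+2 = 9
ES_Foundation = max(EF_Site prep=7, EF_Demolition=5) = 7; EF_Foundation = 7+13 = 20
ES_Framing = max(EF_Site prep=7, EF_Demolition=5) = 7; EF_Framing = 7+9 = 16
ES_Roofing = max(EF_Site prep=7, EF_Excavation=9) = 9; EF_Roofing = 9+11 = 20
ES_Electrical rough-in = max(EF_Foundation=20, EF_Framing=16) = 20; EF_Electrical rough-in = 20+12 = 32
ES_Plumbing rough-in = max(EF_Framing=16, EF_Roofing=20, EF_Electrical rough-in=32) = 32; EF_Plumbing rough-in = 32+3 = 35
Expected project duration μ = 35 days. Critical path: Site prep → Foundation → Electrical rough-in → Plumbing rough-in.

Variance along critical path = 2.778 + 0.111 + 2.778 + 1.778 = 7.444; σ = √7.444 = 2.728 days.
Z = (39 − 35) / 2.728 = 1.466
P(T ≤ 39) = Φ(1.466) ≈ 0.929

0.929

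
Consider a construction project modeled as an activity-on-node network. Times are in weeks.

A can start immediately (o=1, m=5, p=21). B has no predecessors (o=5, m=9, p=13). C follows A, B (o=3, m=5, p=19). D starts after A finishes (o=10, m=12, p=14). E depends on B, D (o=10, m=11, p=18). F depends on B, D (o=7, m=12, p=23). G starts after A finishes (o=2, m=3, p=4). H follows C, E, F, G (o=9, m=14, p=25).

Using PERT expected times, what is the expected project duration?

te_A = (1 + 4·5 + 21)/6 = 42/6 = 7
te_B = (5 + 4·9 + 13)/6 = 54/6 = 9
te_C = (3 + 4·5 + 19)/6 = 42/6 = 7
te_D = (10 + 4·12 + 14)/6 = 72/6 = 12
te_E = (10 + 4·11 + 18)/6 = 72/6 = 12
te_F = (7 + 4·12 + 23)/6 = 78/6 = 13
te_G = (2 + 4·3 + 4)/6 = 18/6 = 3
te_H = (9 + 4·14 + 25)/6 = 90/6 = 15

Forward pass:
ES_A = 0; EF_A = 7
ES_B = 0; EF_B = 9
ES_C = max(EF_A=7, EF_B=9) = 9; EF_C = 9+7 = 16
ES_D = 7; EF_D = 7+12 = 19
ES_E = max(EF_B=9, EF_D=19) = 19; EF_E = 19+12 = 31
ES_F = max(EF_B=9, EF_D=19) = 19; EF_F = 19+13 = 32
ES_G = 7; EF_G = 7+3 = 10
ES_H = max(EF_C=16, EF_E=31, EF_F=32, EF_G=10) = 32; EF_H = 32+15 = 47
Expected project duration μ = 47 weeks. Critical path: A → D → F → H.

47 weeks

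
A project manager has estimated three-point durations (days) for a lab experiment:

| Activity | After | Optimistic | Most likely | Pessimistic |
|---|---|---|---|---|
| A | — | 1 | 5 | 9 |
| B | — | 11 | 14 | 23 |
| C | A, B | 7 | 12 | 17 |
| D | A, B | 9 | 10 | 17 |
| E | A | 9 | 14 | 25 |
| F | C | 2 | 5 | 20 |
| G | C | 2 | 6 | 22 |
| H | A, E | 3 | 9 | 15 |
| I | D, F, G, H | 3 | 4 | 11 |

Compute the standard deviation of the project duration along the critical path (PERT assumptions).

te_A = (1 + 4·5 + 9)/6 = 30/6 = 5; σ²_A = ((9−1)/6)² = 1.778
te_B = (11 + 4·14 + 23)/6 = 90/6 = 15; σ²_B = ((23−11)/6)² = 4.000
te_C = (7 + 4·12 + 17)/6 = 72/6 = 12; σ²_C = ((17−7)/6)² = 2.778
te_D = (9 + 4·10 + 17)/6 = 66/6 = 11; σ²_D = ((17−9)/6)² = 1.778
te_E = (9 + 4·14 + 25)/6 = 90/6 = 15; σ²_E = ((25−9)/6)² = 7.111
te_F = (2 + 4·5 + 20)/6 = 42/6 = 7; σ²_F = ((20−2)/6)² = 9.000
te_G = (2 + 4·6 + 22)/6 = 48/6 = 8; σ²_G = ((22−2)/6)² = 11.111
te_H = (3 + 4·9 + 15)/6 = 54/6 = 9; σ²_H = ((15−3)/6)² = 4.000
te_I = (3 + 4·4 + 11)/6 = 30/6 = 5; σ²_I = ((11−3)/6)² = 1.778

Forward pass:
ES_A = 0; EF_A = 5
ES_B = 0; EF_B = 15
ES_C = max(EF_A=5, EF_B=15) = 15; EF_C = 15+12 = 27
ES_D = max(EF_A=5, EF_B=15) = 15; EF_D = 15+11 = 26
ES_E = 5; EF_E = 5+15 = 20
ES_F = 27; EF_F = 27+7 = 34
ES_G = 27; EF_G = 27+8 = 35
ES_H = max(EF_A=5, EF_E=20) = 20; EF_H = 20+9 = 29
ES_I = max(EF_D=26, EF_F=34, EF_G=35, EF_H=29) = 35; EF_I = 35+5 = 40
Expected project duration μ = 40 days. Critical path: B → C → G → I.

Variance along critical path = 4.000 + 2.778 + 11.111 + 1.778 = 19.667
σ = √19.667 = 4.435 days

4.43 days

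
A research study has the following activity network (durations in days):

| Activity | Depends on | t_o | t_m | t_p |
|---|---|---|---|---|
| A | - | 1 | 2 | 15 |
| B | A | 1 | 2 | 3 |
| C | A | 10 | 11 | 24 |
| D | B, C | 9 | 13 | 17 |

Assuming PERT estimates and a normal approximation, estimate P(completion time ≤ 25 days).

te_A = (1 + 4·2 + 15)/6 = 24/6 = 4; σ²_A = ((15−1)/6)² = 5.444
te_B = (1 + 4·2 + 3)/6 = 12/6 = 2; σ²_B = ((3−1)/6)² = 0.111
te_C = (10 + 4·11 + 24)/6 = 78/6 = 13; σ²_C = ((24−10)/6)² = 5.444
te_D = (9 + 4·13 + 17)/6 = 78/6 = 13; σ²_D = ((17−9)/6)² = 1.778

Forward pass:
ES_A = 0; EF_A = 4
ES_B = 4; EF_B = 4+2 = 6
ES_C = 4; EF_C = 4+13 = 17
ES_D = max(EF_B=6, EF_C=17) = 17; EF_D = 17+13 = 30
Expected project duration μ = 30 days. Critical path: A → C → D.

Variance along critical path = 5.444 + 5.444 + 1.778 = 12.667; σ = √12.667 = 3.559 days.
Z = (25 − 30) / 3.559 = -1.405
P(T ≤ 25) = Φ(-1.405) ≈ 0.080

0.080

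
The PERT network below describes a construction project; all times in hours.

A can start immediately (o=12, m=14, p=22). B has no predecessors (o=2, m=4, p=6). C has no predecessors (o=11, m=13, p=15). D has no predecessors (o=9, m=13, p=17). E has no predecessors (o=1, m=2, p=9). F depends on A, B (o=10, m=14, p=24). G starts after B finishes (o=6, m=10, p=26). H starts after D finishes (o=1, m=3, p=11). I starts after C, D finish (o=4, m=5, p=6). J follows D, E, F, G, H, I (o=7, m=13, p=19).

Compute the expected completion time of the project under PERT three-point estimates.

te_A = (12 + 4·14 + 22)/6 = 90/6 = 15
te_B = (2 + 4·4 + 6)/6 = 24/6 = 4
te_C = (11 + 4·13 + 15)/6 = 78/6 = 13
te_D = (9 + 4·13 + 17)/6 = 78/6 = 13
te_E = (1 + 4·2 + 9)/6 = 18/6 = 3
te_F = (10 + 4·14 + 24)/6 = 90/6 = 15
te_G = (6 + 4·10 + 26)/6 = 72/6 = 12
te_H = (1 + 4·3 + 11)/6 = 24/6 = 4
te_I = (4 + 4·5 + 6)/6 = 30/6 = 5
te_J = (7 + 4·13 + 19)/6 = 78/6 = 13

Forward pass:
ES_A = 0; EF_A = 15
ES_B = 0; EF_B = 4
ES_C = 0; EF_C = 13
ES_D = 0; EF_D = 13
ES_E = 0; EF_E = 3
ES_F = max(EF_A=15, EF_B=4) = 15; EF_F = 15+15 = 30
ES_G = 4; EF_G = 4+12 = 16
ES_H = 13; EF_H = 13+4 = 17
ES_I = max(EF_C=13, EF_D=13) = 13; EF_I = 13+5 = 18
ES_J = max(EF_D=13, EF_E=3, EF_F=30, EF_G=16, EF_H=17, EF_I=18) = 30; EF_J = 30+13 = 43
Expected project duration μ = 43 hours. Critical path: A → F → J.

43 hours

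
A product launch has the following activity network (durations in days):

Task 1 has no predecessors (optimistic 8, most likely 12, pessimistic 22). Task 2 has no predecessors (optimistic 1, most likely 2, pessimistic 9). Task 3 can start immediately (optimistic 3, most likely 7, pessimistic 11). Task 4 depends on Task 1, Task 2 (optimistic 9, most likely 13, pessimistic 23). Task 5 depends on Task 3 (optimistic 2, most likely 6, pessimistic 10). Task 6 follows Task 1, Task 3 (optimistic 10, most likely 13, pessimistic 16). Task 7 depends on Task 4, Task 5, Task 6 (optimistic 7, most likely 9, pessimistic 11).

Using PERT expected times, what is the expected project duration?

36 days

te_Task 1 = (8 + 4·12 + 22)/6 = 78/6 = 13
te_Task 2 = (1 + 4·2 + 9)/6 = 18/6 = 3
te_Task 3 = (3 + 4·7 + 11)/6 = 42/6 = 7
te_Task 4 = (9 + 4·13 + 23)/6 = 84/6 = 14
te_Task 5 = (2 + 4·6 + 10)/6 = 36/6 = 6
te_Task 6 = (10 + 4·13 + 16)/6 = 78/6 = 13
te_Task 7 = (7 + 4·9 + 11)/6 = 54/6 = 9

Forward pass:
ES_Task 1 = 0; EF_Task 1 = 13
ES_Task 2 = 0; EF_Task 2 = 3
ES_Task 3 = 0; EF_Task 3 = 7
ES_Task 4 = max(EF_Task 1=13, EF_Task 2=3) = 13; EF_Task 4 = 13+14 = 27
ES_Task 5 = 7; EF_Task 5 = 7+6 = 13
ES_Task 6 = max(EF_Task 1=13, EF_Task 3=7) = 13; EF_Task 6 = 13+13 = 26
ES_Task 7 = max(EF_Task 4=27, EF_Task 5=13, EF_Task 6=26) = 27; EF_Task 7 = 27+9 = 36
Expected project duration μ = 36 days. Critical path: Task 1 → Task 4 → Task 7.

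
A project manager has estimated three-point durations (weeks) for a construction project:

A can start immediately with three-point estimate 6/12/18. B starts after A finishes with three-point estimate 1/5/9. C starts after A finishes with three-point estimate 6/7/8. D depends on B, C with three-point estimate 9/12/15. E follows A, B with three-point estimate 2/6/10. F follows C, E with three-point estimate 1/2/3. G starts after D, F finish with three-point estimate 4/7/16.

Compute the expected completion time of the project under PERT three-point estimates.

39 weeks

te_A = (6 + 4·12 + 18)/6 = 72/6 = 12
te_B = (1 + 4·5 + 9)/6 = 30/6 = 5
te_C = (6 + 4·7 + 8)/6 = 42/6 = 7
te_D = (9 + 4·12 + 15)/6 = 72/6 = 12
te_E = (2 + 4·6 + 10)/6 = 36/6 = 6
te_F = (1 + 4·2 + 3)/6 = 12/6 = 2
te_G = (4 + 4·7 + 16)/6 = 48/6 = 8

Forward pass:
ES_A = 0; EF_A = 12
ES_B = 12; EF_B = 12+5 = 17
ES_C = 12; EF_C = 12+7 = 19
ES_D = max(EF_B=17, EF_C=19) = 19; EF_D = 19+12 = 31
ES_E = max(EF_A=12, EF_B=17) = 17; EF_E = 17+6 = 23
ES_F = max(EF_C=19, EF_E=23) = 23; EF_F = 23+2 = 25
ES_G = max(EF_D=31, EF_F=25) = 31; EF_G = 31+8 = 39
Expected project duration μ = 39 weeks. Critical path: A → C → D → G.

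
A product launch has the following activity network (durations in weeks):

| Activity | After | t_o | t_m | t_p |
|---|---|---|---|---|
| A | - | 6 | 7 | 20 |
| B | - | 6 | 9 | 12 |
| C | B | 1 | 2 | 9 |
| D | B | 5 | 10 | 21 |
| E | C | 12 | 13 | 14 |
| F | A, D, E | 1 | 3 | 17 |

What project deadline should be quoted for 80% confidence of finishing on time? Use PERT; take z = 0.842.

te_A = (6 + 4·7 + 20)/6 = 54/6 = 9; σ²_A = ((20−6)/6)² = 5.444
te_B = (6 + 4·9 + 12)/6 = 54/6 = 9; σ²_B = ((12−6)/6)² = 1.000
te_C = (1 + 4·2 + 9)/6 = 18/6 = 3; σ²_C = ((9−1)/6)² = 1.778
te_D = (5 + 4·10 + 21)/6 = 66/6 = 11; σ²_D = ((21−5)/6)² = 7.111
te_E = (12 + 4·13 + 14)/6 = 78/6 = 13; σ²_E = ((14−12)/6)² = 0.111
te_F = (1 + 4·3 + 17)/6 = 30/6 = 5; σ²_F = ((17−1)/6)² = 7.111

Forward pass:
ES_A = 0; EF_A = 9
ES_B = 0; EF_B = 9
ES_C = 9; EF_C = 9+3 = 12
ES_D = 9; EF_D = 9+11 = 20
ES_E = 12; EF_E = 12+13 = 25
ES_F = max(EF_A=9, EF_D=20, EF_E=25) = 25; EF_F = 25+5 = 30
Expected project duration μ = 30 weeks. Critical path: B → C → E → F.

Variance along critical path = 1.000 + 1.778 + 0.111 + 7.111 = 10.000; σ = 3.162 weeks.
D = μ + z·σ = 30 + 0.842·3.162 = 32.7 weeks

32.7 weeks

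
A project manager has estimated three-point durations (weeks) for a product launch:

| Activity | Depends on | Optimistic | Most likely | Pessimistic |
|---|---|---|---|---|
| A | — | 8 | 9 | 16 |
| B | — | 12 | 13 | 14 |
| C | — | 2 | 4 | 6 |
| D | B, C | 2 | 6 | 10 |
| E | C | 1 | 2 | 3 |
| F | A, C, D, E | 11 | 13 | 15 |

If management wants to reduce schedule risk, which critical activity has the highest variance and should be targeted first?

D

te_A = (8 + 4·9 + 16)/6 = 60/6 = 10; σ²_A = ((16−8)/6)² = 1.778
te_B = (12 + 4·13 + 14)/6 = 78/6 = 13; σ²_B = ((14−12)/6)² = 0.111
te_C = (2 + 4·4 + 6)/6 = 24/6 = 4; σ²_C = ((6−2)/6)² = 0.444
te_D = (2 + 4·6 + 10)/6 = 36/6 = 6; σ²_D = ((10−2)/6)² = 1.778
te_E = (1 + 4·2 + 3)/6 = 12/6 = 2; σ²_E = ((3−1)/6)² = 0.111
te_F = (11 + 4·13 + 15)/6 = 78/6 = 13; σ²_F = ((15−11)/6)² = 0.444

Forward pass:
ES_A = 0; EF_A = 10
ES_B = 0; EF_B = 13
ES_C = 0; EF_C = 4
ES_D = max(EF_B=13, EF_C=4) = 13; EF_D = 13+6 = 19
ES_E = 4; EF_E = 4+2 = 6
ES_F = max(EF_A=10, EF_C=4, EF_D=19, EF_E=6) = 19; EF_F = 19+13 = 32
Expected project duration μ = 32 weeks. Critical path: B → D → F.

Variances on critical path: σ²_B=0.111, σ²_D=1.778, σ²_F=0.444.
Largest is σ²_D = 1.778.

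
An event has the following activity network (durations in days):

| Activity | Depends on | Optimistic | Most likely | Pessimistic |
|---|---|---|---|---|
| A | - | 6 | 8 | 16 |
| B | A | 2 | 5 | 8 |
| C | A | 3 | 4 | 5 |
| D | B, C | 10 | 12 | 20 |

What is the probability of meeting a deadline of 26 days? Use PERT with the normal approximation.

te_A = (6 + 4·8 + 16)/6 = 54/6 = 9; σ²_A = ((16−6)/6)² = 2.778
te_B = (2 + 4·5 + 8)/6 = 30/6 = 5; σ²_B = ((8−2)/6)² = 1.000
te_C = (3 + 4·4 + 5)/6 = 24/6 = 4; σ²_C = ((5−3)/6)² = 0.111
te_D = (10 + 4·12 + 20)/6 = 78/6 = 13; σ²_D = ((20−10)/6)² = 2.778

Forward pass:
ES_A = 0; EF_A = 9
ES_B = 9; EF_B = 9+5 = 14
ES_C = 9; EF_C = 9+4 = 13
ES_D = max(EF_B=14, EF_C=13) = 14; EF_D = 14+13 = 27
Expected project duration μ = 27 days. Critical path: A → B → D.

Variance along critical path = 2.778 + 1.000 + 2.778 = 6.556; σ = √6.556 = 2.560 days.
Z = (26 − 27) / 2.560 = -0.391
P(T ≤ 26) = Φ(-0.391) ≈ 0.348

0.348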